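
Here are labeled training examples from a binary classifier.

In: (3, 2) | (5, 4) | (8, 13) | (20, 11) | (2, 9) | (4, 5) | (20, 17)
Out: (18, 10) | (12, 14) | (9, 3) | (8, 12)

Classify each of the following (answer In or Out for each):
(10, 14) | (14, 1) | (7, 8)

The common property of the 'In' items is: sum is odd. No 'Out' item has it.
(10, 14) → 10+14 = 24 → Out.
(14, 1) → 14+1 = 15 → In.
(7, 8) → 7+8 = 15 → In.

Out, In, In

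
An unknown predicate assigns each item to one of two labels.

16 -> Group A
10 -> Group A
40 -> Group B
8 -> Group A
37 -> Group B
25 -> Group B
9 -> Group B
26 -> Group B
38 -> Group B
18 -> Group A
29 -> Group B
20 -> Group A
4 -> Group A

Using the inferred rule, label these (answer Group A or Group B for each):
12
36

Group A, Group B

A rule that fits every label: even AND at most 20 — true of each 'Group A' example, false of each 'Group B' one.
12: Group A (12 is even, 12 ≤ 20). 36: Group B (36 is even, 36 > 20).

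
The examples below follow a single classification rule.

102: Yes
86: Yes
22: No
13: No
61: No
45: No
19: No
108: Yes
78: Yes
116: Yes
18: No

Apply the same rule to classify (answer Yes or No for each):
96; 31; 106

Yes, No, Yes

All 'Yes' examples share one property — at least 78 — and every 'No' example lacks it.
96 — 96 ≥ 78, hence Yes. 31 — 31 < 78, hence No. 106 — 106 ≥ 78, hence Yes.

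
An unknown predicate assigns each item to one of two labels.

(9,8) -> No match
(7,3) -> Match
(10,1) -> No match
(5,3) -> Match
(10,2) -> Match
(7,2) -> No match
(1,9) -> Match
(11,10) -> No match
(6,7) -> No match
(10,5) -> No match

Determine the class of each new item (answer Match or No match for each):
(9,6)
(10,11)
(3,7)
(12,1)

The distinguishing property — sum is even — holds for all the 'Match' cases and none of the 'No match' cases.
(9,6): 9+6 = 15, does not pass → No match.
(10,11): 10+11 = 21, does not pass → No match.
(3,7): 3+7 = 10, meets the rule → Match.
(12,1): 12+1 = 13, does not pass → No match.

No match, No match, Match, No match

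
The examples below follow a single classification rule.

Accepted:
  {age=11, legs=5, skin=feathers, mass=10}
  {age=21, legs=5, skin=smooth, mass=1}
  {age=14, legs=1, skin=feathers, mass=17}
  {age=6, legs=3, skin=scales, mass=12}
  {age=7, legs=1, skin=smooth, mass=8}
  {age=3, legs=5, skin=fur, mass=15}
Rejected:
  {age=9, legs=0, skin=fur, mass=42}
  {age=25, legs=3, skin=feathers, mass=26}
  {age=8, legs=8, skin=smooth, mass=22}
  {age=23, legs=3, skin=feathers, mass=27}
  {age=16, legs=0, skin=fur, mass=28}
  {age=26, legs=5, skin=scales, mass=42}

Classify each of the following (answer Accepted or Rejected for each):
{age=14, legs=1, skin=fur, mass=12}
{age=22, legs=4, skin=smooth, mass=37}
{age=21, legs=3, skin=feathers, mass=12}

All 'Accepted' examples share one property — mass ≤ 17 — and every 'Rejected' example lacks it.
{age=14, legs=1, skin=fur, mass=12}: Accepted (mass = 12).
{age=22, legs=4, skin=smooth, mass=37}: Rejected (mass = 37).
{age=21, legs=3, skin=feathers, mass=12}: Accepted (mass = 12).

Accepted, Rejected, Accepted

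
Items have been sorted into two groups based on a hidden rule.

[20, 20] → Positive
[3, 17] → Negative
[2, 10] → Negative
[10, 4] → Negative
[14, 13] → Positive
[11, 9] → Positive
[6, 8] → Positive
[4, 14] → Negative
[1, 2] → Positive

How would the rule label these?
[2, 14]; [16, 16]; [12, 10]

The distinguishing property — |first − second| ≤ 2 — holds for all the 'Positive' cases and none of the 'Negative' cases.
[2, 14] → |2−14| = 12 → Negative. [16, 16] → |16−16| = 0 → Positive. [12, 10] → |12−10| = 2 → Positive.

Negative, Positive, Positive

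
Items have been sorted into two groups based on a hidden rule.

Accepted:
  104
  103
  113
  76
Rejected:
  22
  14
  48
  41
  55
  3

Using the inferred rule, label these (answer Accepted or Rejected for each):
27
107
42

A rule that fits every label: at least 76 — true of each 'Accepted' example, false of each 'Rejected' one.
27: Rejected (27 < 76).
107: Accepted (107 ≥ 76).
42: Rejected (42 < 76).

Rejected, Accepted, Rejected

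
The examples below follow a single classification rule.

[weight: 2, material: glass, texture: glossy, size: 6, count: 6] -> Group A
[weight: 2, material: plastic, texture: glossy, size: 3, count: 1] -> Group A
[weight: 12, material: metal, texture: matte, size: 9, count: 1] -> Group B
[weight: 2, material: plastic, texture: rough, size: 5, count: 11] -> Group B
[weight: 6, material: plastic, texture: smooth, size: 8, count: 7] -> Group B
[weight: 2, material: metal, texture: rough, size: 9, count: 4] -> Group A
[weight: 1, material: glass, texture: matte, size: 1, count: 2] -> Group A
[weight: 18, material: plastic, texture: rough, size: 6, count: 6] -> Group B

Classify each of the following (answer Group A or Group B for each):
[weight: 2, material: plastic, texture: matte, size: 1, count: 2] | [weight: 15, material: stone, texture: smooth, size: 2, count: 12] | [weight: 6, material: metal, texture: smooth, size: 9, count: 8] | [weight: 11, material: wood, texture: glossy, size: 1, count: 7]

Group A, Group B, Group B, Group B

One predicate separates the groups cleanly: count ≤ 6 AND weight ≤ 2.
[weight: 2, material: plastic, texture: matte, size: 1, count: 2] — count = 2, weight = 2, hence Group A.
[weight: 15, material: stone, texture: smooth, size: 2, count: 12] — count = 12, weight = 15, hence Group B.
[weight: 6, material: metal, texture: smooth, size: 9, count: 8] — count = 8, weight = 6, hence Group B.
[weight: 11, material: wood, texture: glossy, size: 1, count: 7] — count = 7, weight = 11, hence Group B.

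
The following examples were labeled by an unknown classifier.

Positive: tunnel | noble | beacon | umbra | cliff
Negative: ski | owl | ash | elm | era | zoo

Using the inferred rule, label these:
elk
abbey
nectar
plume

The common property of the 'Positive' items is: length ≥ 5. No 'Negative' item has it.

Negative, Positive, Positive, Positive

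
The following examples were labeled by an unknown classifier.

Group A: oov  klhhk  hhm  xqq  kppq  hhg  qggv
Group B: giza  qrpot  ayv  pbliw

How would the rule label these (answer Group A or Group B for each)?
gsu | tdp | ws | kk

Group B, Group B, Group B, Group A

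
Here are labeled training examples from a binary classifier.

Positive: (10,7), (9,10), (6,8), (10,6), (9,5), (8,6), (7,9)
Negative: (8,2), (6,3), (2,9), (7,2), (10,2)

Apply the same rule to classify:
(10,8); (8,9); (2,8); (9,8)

A rule that fits every label: sum ≥ 14 — true of each 'Positive' example, false of each 'Negative' one.

Positive, Positive, Negative, Positive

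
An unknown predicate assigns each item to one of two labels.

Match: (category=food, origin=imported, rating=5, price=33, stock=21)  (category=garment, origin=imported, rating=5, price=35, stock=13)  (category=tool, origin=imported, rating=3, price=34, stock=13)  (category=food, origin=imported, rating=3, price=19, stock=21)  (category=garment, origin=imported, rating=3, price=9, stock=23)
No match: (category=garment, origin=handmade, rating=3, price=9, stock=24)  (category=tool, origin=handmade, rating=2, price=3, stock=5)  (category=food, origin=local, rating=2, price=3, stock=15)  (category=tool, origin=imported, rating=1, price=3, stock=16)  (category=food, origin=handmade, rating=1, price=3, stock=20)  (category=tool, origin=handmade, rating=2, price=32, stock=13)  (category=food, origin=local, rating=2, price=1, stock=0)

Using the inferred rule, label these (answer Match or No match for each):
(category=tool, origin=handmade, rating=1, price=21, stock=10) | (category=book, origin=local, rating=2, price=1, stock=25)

No match, No match

The distinguishing property — origin is imported AND price ≥ 9 — holds for all the 'Match' cases and none of the 'No match' cases.
(category=tool, origin=handmade, rating=1, price=21, stock=10): origin is handmade, price = 21, fails this test → No match. (category=book, origin=local, rating=2, price=1, stock=25): origin is local, price = 1, fails this test → No match.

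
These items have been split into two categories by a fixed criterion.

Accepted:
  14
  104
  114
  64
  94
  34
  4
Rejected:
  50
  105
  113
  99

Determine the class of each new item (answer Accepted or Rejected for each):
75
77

Rejected, Rejected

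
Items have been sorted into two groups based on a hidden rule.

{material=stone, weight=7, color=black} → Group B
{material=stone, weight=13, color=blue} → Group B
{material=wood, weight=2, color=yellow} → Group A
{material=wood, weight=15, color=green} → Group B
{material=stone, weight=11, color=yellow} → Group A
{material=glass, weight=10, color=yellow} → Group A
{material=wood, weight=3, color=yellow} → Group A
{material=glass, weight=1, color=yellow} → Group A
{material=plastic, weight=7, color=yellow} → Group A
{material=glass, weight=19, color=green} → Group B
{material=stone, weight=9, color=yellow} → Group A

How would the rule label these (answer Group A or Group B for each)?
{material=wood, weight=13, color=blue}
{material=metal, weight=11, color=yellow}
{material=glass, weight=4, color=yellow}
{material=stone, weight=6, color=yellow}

Every 'Group A' example satisfies: color is yellow. None of the 'Group B' examples do.

Group B, Group A, Group A, Group A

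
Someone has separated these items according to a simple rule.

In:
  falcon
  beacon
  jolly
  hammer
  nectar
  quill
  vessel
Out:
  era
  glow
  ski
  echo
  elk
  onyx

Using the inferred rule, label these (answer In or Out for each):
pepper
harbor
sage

All 'In' examples share one property — length ≥ 5 — and every 'Out' example lacks it.

In, In, Out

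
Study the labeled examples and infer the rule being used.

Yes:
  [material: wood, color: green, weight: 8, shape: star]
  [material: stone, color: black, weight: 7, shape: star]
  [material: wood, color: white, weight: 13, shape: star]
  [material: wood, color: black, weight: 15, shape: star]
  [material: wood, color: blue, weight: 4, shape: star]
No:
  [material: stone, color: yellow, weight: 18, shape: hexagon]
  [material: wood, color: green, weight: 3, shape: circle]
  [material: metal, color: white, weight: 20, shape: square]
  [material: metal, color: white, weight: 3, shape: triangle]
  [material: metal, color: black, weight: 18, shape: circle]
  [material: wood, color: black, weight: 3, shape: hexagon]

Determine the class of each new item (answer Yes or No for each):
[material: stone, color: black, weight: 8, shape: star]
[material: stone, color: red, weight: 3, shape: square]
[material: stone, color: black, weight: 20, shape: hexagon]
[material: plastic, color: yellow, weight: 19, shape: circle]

Every 'Yes' example satisfies: shape is star. None of the 'No' examples do.
Yes: [material: stone, color: black, weight: 8, shape: star], since shape is star.
No: [material: stone, color: red, weight: 3, shape: square], since shape is square.
No: [material: stone, color: black, weight: 20, shape: hexagon], since shape is hexagon.
No: [material: plastic, color: yellow, weight: 19, shape: circle], since shape is circle.

Yes, No, No, No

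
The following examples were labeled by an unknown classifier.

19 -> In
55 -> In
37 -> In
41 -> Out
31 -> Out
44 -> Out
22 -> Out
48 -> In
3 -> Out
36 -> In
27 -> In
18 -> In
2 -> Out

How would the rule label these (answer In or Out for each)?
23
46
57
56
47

The classifier is using: digit sum ≥ 9.
23: digit sum 2+3 = 5 — does not fit, so Out.
46: digit sum 4+6 = 10 — passes, so In.
57: digit sum 5+7 = 12 — passes, so In.
56: digit sum 5+6 = 11 — passes, so In.
47: digit sum 4+7 = 11 — passes, so In.

Out, In, In, In, In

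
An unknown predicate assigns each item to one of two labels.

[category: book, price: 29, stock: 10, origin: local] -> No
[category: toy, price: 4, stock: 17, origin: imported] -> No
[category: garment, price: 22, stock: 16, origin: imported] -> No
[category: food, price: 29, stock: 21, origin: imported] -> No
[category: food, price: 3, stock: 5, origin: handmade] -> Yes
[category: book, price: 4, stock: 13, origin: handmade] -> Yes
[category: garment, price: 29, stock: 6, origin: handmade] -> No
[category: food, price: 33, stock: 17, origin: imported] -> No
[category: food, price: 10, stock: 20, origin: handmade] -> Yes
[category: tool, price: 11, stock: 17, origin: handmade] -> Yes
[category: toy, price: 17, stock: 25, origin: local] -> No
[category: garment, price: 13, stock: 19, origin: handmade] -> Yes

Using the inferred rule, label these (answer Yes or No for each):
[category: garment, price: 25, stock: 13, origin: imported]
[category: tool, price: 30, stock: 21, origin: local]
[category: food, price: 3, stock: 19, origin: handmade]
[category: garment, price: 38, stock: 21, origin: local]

All 'Yes' examples share one property — origin is handmade AND price ≤ 13 — and every 'No' example lacks it.
[category: garment, price: 25, stock: 13, origin: imported] → origin is imported, price = 25 → No.
[category: tool, price: 30, stock: 21, origin: local] → origin is local, price = 30 → No.
[category: food, price: 3, stock: 19, origin: handmade] → origin is handmade, price = 3 → Yes.
[category: garment, price: 38, stock: 21, origin: local] → origin is local, price = 38 → No.

No, No, Yes, No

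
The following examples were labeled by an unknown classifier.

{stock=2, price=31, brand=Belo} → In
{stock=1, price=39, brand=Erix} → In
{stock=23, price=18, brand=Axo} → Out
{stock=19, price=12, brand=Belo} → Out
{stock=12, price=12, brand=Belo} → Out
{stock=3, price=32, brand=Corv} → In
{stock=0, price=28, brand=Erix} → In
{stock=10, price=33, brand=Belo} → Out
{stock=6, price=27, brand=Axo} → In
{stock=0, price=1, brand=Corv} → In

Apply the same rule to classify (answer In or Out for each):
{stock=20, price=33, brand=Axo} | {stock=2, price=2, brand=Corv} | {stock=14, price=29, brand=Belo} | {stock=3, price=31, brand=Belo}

Out, In, Out, In

The rule appears to be: stock ≤ 6.
Out: {stock=20, price=33, brand=Axo}, since stock = 20. In: {stock=2, price=2, brand=Corv}, since stock = 2. Out: {stock=14, price=29, brand=Belo}, since stock = 14. In: {stock=3, price=31, brand=Belo}, since stock = 3.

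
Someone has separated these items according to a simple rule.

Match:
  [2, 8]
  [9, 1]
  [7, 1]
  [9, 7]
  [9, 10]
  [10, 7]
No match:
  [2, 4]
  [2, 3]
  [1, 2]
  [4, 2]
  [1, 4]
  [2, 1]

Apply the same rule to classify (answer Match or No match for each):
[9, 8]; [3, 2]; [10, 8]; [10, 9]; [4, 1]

'Match' ⟺ sum ≥ 8.

Match, No match, Match, Match, No match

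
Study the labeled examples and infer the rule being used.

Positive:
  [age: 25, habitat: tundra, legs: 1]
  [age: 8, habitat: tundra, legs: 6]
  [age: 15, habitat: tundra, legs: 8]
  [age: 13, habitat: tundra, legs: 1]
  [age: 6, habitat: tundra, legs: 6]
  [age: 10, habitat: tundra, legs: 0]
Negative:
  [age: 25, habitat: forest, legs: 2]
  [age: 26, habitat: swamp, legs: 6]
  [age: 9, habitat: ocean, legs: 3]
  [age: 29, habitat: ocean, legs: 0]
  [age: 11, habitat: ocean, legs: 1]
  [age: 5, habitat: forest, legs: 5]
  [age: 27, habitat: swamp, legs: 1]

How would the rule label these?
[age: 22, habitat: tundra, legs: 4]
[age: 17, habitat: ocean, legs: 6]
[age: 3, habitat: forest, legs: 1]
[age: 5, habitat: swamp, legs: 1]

'Positive' ⟺ habitat is tundra.
[age: 22, habitat: tundra, legs: 4]: habitat is tundra — passes, so Positive. [age: 17, habitat: ocean, legs: 6]: habitat is ocean — does not satisfy this, so Negative. [age: 3, habitat: forest, legs: 1]: habitat is forest — does not satisfy this, so Negative. [age: 5, habitat: swamp, legs: 1]: habitat is swamp — does not satisfy this, so Negative.

Positive, Negative, Negative, Negative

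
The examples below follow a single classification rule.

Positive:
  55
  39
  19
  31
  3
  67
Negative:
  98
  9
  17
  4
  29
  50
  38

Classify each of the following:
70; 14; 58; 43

Negative, Negative, Negative, Positive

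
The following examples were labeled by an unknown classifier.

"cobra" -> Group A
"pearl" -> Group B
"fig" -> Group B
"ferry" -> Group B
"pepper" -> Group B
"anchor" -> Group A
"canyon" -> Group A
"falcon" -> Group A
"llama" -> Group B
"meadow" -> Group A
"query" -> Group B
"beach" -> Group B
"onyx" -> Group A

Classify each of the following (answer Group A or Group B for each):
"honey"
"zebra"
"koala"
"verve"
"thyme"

Group A, Group B, Group A, Group B, Group B

Looking at the examples, the only property every 'Group A' case has and every 'Group B' case lacks is: contains 'o'.
"honey": has 'o', has this property → Group A.
"zebra": no 'o', doesn't match → Group B.
"koala": has 'o', has this property → Group A.
"verve": no 'o', doesn't match → Group B.
"thyme": no 'o', doesn't match → Group B.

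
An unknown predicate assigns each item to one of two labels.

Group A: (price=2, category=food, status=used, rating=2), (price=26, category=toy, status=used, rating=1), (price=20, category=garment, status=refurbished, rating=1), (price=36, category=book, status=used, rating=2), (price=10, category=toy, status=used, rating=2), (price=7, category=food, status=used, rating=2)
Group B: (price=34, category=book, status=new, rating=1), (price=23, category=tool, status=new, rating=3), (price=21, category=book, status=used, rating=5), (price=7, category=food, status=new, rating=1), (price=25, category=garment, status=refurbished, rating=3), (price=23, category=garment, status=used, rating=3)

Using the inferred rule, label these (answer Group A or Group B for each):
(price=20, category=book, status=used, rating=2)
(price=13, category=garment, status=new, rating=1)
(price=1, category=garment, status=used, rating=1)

Group A, Group B, Group A

All 'Group A' examples share one property — status is not new AND rating ≤ 2 — and every 'Group B' example lacks it.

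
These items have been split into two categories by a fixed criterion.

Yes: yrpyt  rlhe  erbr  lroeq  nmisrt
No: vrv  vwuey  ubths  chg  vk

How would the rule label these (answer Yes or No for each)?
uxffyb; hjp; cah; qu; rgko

The classifier is using: length ≥ 4 AND contains 'r'.
No: uxffyb, since length 6, no 'r'.
No: hjp, since length 3, no 'r'.
No: cah, since length 3, no 'r'.
No: qu, since length 2, no 'r'.
Yes: rgko, since length 4, has 'r'.

No, No, No, No, Yes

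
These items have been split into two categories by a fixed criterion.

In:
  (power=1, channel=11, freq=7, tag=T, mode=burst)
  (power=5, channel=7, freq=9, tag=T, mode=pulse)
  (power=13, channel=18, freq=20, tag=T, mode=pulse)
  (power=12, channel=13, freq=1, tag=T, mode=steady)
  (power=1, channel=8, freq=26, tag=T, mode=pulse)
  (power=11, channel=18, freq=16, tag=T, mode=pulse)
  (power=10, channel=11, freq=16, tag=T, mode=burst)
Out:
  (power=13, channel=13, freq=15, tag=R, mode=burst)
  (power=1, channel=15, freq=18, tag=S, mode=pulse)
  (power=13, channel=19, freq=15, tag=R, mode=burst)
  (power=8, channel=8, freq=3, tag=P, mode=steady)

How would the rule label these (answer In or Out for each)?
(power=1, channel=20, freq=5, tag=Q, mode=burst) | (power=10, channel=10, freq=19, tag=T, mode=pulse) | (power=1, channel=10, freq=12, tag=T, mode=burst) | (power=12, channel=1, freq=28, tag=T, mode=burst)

Out, In, In, In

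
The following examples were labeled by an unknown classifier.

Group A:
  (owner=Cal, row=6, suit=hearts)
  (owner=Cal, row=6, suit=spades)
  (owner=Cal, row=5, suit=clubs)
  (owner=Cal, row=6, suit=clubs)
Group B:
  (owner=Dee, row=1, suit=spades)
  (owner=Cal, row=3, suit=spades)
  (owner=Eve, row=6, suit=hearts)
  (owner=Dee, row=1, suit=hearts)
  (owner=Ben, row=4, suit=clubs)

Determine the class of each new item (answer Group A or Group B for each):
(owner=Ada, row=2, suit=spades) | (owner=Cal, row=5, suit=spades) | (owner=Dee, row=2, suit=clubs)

Rule: owner is Cal AND row ≥ 4. This holds for each 'Group A' example and fails for each 'Group B' one.
(owner=Ada, row=2, suit=spades): owner is Ada, row = 2, does not fit → Group B. (owner=Cal, row=5, suit=spades): owner is Cal, row = 5, meets the rule → Group A. (owner=Dee, row=2, suit=clubs): owner is Dee, row = 2, does not fit → Group B.

Group B, Group A, Group B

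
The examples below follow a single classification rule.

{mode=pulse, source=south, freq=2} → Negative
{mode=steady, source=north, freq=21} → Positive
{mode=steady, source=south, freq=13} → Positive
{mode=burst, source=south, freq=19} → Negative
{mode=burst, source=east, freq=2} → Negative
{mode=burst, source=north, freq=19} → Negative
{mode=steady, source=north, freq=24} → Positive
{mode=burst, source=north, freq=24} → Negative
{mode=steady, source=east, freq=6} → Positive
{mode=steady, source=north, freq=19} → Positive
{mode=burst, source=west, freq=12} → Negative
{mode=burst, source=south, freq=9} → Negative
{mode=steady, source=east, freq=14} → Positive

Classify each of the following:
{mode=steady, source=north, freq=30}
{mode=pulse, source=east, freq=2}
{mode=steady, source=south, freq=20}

Comparing the two groups points to one rule — mode is steady.
{mode=steady, source=north, freq=30}: mode is steady — matches, so Positive.
{mode=pulse, source=east, freq=2}: mode is pulse — does not pass, so Negative.
{mode=steady, source=south, freq=20}: mode is steady — matches, so Positive.

Positive, Negative, Positive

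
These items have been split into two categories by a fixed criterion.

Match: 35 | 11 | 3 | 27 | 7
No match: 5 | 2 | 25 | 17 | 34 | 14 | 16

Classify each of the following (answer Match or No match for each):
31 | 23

'Match' ⟺ ≡ 3 (mod 4).
Match: 31, since 31 mod 4 = 3. Match: 23, since 23 mod 4 = 3.

Match, Match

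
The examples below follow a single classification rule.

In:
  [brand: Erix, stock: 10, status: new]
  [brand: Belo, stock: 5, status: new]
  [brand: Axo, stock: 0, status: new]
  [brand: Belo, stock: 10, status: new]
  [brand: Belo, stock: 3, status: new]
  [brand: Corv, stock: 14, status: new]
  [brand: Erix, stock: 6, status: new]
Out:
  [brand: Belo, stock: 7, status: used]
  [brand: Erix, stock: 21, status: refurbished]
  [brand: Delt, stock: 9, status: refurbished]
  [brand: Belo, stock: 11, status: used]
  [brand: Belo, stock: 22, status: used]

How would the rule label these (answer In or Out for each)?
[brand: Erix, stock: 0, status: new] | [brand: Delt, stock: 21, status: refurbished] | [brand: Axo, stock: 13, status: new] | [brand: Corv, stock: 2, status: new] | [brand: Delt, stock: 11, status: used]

In, Out, In, In, Out

Looking at the examples, the only property every 'In' case has and every 'Out' case lacks is: status is new.
[brand: Erix, stock: 0, status: new] — status is new, hence In. [brand: Delt, stock: 21, status: refurbished] — status is refurbished, hence Out. [brand: Axo, stock: 13, status: new] — status is new, hence In. [brand: Corv, stock: 2, status: new] — status is new, hence In. [brand: Delt, stock: 11, status: used] — status is used, hence Out.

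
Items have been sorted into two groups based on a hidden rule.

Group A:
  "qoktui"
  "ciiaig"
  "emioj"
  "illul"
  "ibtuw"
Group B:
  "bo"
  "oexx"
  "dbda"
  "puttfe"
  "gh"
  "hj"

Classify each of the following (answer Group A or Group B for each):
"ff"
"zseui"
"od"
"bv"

Group B, Group A, Group B, Group B

The classifier is using: contains 'i'.
"ff": no 'i', doesn't match → Group B. "zseui": has 'i', qualifies → Group A. "od": no 'i', doesn't match → Group B. "bv": no 'i', doesn't match → Group B.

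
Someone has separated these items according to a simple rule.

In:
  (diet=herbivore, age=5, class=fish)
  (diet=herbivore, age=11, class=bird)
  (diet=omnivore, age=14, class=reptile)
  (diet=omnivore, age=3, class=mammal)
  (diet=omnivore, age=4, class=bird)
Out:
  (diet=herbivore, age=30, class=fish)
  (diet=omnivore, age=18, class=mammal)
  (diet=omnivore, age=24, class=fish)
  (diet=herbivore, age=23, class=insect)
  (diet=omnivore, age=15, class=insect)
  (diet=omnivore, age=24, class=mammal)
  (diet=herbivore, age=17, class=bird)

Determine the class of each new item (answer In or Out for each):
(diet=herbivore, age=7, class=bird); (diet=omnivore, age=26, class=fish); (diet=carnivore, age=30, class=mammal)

In, Out, Out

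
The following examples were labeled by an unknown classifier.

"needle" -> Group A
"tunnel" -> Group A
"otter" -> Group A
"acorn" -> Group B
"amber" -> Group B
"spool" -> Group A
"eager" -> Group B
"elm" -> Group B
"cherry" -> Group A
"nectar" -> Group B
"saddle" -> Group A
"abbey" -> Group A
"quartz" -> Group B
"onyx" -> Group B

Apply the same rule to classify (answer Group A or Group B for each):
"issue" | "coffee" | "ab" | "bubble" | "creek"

Group A, Group A, Group B, Group A, Group A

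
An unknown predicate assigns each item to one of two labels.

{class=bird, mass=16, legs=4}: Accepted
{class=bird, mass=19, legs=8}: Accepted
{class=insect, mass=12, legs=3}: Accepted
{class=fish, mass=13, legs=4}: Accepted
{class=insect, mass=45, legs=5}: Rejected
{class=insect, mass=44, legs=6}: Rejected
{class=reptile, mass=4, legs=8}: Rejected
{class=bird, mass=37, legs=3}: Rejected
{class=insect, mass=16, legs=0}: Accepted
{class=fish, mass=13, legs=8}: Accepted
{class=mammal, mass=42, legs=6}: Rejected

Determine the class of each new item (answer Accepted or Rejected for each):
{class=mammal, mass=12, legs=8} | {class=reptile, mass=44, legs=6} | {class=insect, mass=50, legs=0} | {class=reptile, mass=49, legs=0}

Accepted, Rejected, Rejected, Rejected

One predicate separates the groups cleanly: mass ≥ 12 AND mass ≤ 19.
{class=mammal, mass=12, legs=8}: mass = 12 — checks out, so Accepted.
{class=reptile, mass=44, legs=6}: mass = 44 — doesn't match, so Rejected.
{class=insect, mass=50, legs=0}: mass = 50 — doesn't match, so Rejected.
{class=reptile, mass=49, legs=0}: mass = 49 — doesn't match, so Rejected.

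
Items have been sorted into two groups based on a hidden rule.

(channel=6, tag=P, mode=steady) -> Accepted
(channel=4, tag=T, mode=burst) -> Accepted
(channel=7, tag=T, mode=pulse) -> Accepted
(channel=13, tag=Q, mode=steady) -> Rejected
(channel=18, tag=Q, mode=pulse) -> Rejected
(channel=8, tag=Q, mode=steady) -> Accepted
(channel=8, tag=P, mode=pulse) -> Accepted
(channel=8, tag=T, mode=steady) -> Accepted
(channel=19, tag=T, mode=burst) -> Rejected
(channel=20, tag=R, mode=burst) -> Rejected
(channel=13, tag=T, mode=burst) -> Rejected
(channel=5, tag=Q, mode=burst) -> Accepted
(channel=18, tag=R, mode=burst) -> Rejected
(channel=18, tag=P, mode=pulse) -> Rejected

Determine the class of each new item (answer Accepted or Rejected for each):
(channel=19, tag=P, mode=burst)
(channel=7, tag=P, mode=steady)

Rejected, Accepted

Every 'Accepted' example satisfies: channel ≤ 8. None of the 'Rejected' examples do.
(channel=19, tag=P, mode=burst): channel = 19 — doesn't qualify, so Rejected. (channel=7, tag=P, mode=steady): channel = 7 — meets the rule, so Accepted.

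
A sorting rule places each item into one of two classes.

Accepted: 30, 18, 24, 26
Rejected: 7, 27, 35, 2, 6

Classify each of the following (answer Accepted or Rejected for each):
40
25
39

Accepted, Rejected, Rejected

The pattern is that an item is 'Accepted' exactly when: even AND at least 7.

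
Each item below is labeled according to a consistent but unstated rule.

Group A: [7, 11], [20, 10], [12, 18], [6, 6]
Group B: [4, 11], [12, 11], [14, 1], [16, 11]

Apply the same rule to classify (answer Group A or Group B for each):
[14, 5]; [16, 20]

Group B, Group A

Looking at the examples, the only property every 'Group A' case has and every 'Group B' case lacks is: sum is even.
[14, 5]: Group B (14+5 = 19). [16, 20]: Group A (16+20 = 36).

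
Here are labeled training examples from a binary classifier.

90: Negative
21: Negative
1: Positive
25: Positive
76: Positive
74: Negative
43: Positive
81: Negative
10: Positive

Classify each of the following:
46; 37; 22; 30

Positive, Positive, Positive, Negative

The distinguishing property — ≡ 1 (mod 3) — holds for all the 'Positive' cases and none of the 'Negative' cases.
46 — 46 mod 3 = 1, hence Positive.
37 — 37 mod 3 = 1, hence Positive.
22 — 22 mod 3 = 1, hence Positive.
30 — 30 mod 3 = 0, hence Negative.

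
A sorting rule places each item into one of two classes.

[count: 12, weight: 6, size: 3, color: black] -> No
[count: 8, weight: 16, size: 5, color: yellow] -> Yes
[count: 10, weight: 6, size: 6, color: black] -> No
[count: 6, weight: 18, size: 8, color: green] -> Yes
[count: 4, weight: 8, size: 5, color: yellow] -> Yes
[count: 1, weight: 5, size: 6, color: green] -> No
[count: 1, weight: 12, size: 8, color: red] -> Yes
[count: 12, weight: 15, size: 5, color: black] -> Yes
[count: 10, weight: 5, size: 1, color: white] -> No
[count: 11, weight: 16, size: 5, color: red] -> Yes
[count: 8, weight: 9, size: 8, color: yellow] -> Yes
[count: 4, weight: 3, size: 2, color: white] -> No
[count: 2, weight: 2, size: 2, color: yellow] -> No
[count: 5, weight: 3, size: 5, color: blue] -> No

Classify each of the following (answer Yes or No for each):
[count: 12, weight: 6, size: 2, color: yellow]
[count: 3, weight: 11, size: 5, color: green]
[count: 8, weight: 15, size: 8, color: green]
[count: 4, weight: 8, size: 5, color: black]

The classifier is using: weight ≥ 8.

No, Yes, Yes, Yes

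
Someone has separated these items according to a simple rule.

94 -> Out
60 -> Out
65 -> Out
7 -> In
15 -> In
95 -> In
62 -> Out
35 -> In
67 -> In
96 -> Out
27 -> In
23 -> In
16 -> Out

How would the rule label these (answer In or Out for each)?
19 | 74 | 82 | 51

Every 'In' example satisfies: ≡ 3 (mod 4). None of the 'Out' examples do.
19: In (19 mod 4 = 3).
74: Out (74 mod 4 = 2).
82: Out (82 mod 4 = 2).
51: In (51 mod 4 = 3).

In, Out, Out, In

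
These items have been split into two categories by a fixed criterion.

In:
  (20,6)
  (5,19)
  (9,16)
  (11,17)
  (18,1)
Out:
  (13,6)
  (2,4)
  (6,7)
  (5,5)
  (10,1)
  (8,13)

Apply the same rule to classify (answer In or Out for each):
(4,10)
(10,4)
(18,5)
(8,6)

Out, Out, In, Out

'In' ⟺ max ≥ 16.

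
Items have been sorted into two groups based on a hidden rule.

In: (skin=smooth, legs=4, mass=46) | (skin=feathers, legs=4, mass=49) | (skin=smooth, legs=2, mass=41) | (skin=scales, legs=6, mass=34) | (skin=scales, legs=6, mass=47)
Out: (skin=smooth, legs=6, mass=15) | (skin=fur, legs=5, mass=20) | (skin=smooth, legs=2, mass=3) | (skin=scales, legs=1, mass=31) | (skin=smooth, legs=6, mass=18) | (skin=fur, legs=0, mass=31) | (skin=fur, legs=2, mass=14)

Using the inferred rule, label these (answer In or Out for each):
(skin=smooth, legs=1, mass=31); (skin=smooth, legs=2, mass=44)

Out, In

Every 'In' example satisfies: mass ≥ 34. None of the 'Out' examples do.
(skin=smooth, legs=1, mass=31) — mass = 31, hence Out. (skin=smooth, legs=2, mass=44) — mass = 44, hence In.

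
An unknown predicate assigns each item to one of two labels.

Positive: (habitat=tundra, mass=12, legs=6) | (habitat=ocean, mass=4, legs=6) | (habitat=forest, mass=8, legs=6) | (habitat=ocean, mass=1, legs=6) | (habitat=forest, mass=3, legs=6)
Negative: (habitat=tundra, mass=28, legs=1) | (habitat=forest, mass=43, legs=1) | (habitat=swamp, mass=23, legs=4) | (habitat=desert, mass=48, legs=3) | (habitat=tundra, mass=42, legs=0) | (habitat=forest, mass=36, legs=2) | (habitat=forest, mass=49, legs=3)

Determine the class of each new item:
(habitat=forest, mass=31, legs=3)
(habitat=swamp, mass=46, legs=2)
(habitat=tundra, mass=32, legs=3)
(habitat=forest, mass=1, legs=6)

The common property of the 'Positive' items is: legs = 6. No 'Negative' item has it.
(habitat=forest, mass=31, legs=3): legs = 3 — does not satisfy this, so Negative. (habitat=swamp, mass=46, legs=2): legs = 2 — does not satisfy this, so Negative. (habitat=tundra, mass=32, legs=3): legs = 3 — does not satisfy this, so Negative. (habitat=forest, mass=1, legs=6): legs = 6 — checks out, so Positive.

Negative, Negative, Negative, Positive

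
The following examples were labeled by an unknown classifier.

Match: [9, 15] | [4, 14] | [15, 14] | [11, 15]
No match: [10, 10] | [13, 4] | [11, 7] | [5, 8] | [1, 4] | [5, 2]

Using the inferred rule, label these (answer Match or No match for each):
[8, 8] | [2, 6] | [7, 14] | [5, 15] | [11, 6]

No match, No match, Match, Match, No match

The simplest hypothesis consistent with all the labels is: second ≥ 11.
[8, 8] → second 8 → No match.
[2, 6] → second 6 → No match.
[7, 14] → second 14 → Match.
[5, 15] → second 15 → Match.
[11, 6] → second 6 → No match.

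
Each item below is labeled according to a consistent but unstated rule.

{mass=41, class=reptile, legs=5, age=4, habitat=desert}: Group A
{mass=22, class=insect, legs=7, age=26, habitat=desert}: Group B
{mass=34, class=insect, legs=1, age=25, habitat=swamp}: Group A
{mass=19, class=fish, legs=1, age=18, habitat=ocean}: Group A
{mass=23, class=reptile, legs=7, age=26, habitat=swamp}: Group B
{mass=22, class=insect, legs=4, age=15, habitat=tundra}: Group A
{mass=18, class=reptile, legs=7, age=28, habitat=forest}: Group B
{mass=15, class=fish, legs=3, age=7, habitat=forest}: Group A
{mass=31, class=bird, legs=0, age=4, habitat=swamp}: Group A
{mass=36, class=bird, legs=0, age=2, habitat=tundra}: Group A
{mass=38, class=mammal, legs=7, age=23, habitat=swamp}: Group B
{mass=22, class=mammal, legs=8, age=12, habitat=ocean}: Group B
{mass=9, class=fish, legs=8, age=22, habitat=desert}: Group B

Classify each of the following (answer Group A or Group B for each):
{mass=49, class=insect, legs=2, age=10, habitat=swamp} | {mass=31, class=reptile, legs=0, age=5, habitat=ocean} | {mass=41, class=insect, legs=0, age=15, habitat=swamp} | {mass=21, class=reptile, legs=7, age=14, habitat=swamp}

'Group A' ⟺ legs ≤ 5.
{mass=49, class=insect, legs=2, age=10, habitat=swamp} — legs = 2, hence Group A.
{mass=31, class=reptile, legs=0, age=5, habitat=ocean} — legs = 0, hence Group A.
{mass=41, class=insect, legs=0, age=15, habitat=swamp} — legs = 0, hence Group A.
{mass=21, class=reptile, legs=7, age=14, habitat=swamp} — legs = 7, hence Group B.

Group A, Group A, Group A, Group B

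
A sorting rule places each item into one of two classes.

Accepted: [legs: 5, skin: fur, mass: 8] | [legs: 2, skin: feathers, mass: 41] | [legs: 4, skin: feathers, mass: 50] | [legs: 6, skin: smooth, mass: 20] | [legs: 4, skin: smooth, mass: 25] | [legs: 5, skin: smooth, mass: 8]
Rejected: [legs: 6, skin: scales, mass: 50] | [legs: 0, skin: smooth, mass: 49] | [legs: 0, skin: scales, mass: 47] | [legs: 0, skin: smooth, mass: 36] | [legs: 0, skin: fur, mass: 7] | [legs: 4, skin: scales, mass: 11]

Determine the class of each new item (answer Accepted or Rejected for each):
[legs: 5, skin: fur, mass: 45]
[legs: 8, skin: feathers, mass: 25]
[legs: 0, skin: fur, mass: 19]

One predicate separates the groups cleanly: skin is not scales AND legs ≥ 2.
[legs: 5, skin: fur, mass: 45] → skin is fur, legs = 5 → Accepted. [legs: 8, skin: feathers, mass: 25] → skin is feathers, legs = 8 → Accepted. [legs: 0, skin: fur, mass: 19] → skin is fur, legs = 0 → Rejected.

Accepted, Accepted, Rejected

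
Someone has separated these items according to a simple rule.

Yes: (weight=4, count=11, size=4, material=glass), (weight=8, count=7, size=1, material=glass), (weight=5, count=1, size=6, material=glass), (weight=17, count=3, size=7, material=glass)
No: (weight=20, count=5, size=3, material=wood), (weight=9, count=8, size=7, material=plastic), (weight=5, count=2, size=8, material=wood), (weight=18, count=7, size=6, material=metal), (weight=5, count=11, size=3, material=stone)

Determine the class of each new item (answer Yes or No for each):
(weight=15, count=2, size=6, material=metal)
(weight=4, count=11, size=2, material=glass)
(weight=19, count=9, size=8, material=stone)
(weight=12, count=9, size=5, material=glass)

No, Yes, No, Yes

The simplest hypothesis consistent with all the labels is: material is glass.
(weight=15, count=2, size=6, material=metal): material is metal — does not pass, so No.
(weight=4, count=11, size=2, material=glass): material is glass — checks out, so Yes.
(weight=19, count=9, size=8, material=stone): material is stone — does not pass, so No.
(weight=12, count=9, size=5, material=glass): material is glass — checks out, so Yes.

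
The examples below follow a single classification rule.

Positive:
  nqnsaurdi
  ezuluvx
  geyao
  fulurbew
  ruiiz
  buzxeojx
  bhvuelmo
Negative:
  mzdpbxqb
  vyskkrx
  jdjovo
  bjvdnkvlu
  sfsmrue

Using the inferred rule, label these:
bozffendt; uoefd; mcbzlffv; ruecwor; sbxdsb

All 'Positive' examples share one property — has ≥ 3 vowels — and every 'Negative' example lacks it.

Negative, Positive, Negative, Positive, Negative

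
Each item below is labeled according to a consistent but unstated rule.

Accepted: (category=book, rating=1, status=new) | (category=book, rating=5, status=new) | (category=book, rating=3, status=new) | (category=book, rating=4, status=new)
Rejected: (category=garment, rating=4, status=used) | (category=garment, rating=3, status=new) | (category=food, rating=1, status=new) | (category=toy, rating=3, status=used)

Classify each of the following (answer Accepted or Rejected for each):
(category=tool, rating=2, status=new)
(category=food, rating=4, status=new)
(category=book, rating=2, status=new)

Rejected, Rejected, Accepted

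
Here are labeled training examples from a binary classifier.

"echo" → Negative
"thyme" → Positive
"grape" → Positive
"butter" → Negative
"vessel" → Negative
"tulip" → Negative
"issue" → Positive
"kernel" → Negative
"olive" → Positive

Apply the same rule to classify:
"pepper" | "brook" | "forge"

The rule appears to be: ends with 'e'.
"pepper": ends with 'r' — lacks this property, so Negative.
"brook": ends with 'k' — lacks this property, so Negative.
"forge": ends with 'e' — checks out, so Positive.

Negative, Negative, Positive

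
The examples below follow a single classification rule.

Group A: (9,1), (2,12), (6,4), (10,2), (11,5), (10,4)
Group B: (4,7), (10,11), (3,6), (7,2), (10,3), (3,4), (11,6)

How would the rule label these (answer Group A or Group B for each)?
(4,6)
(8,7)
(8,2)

Group A, Group B, Group A

The rule appears to be: sum is even.
(4,6): 4+6 = 10 — matches, so Group A. (8,7): 8+7 = 15 — does not fit, so Group B. (8,2): 8+2 = 10 — matches, so Group A.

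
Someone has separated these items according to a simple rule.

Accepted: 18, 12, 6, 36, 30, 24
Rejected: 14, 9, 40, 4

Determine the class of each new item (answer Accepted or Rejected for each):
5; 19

Rejected, Rejected

The rule appears to be: multiple of 6.
5: Rejected (5 = 6·0 + 5). 19: Rejected (19 = 6·3 + 1).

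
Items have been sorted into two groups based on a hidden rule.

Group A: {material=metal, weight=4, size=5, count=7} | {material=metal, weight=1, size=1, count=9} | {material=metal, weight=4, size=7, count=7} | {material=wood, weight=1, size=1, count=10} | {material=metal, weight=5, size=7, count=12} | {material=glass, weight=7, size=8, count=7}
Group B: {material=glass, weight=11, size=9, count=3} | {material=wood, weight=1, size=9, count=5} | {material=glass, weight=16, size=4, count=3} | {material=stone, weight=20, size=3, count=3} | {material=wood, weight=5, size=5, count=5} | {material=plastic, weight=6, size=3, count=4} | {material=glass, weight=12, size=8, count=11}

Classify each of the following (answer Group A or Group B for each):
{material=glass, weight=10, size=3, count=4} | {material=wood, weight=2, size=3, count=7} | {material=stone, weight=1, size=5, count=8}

Group B, Group A, Group A

Rule: weight ≤ 7 AND count ≥ 7. This holds for each 'Group A' example and fails for each 'Group B' one.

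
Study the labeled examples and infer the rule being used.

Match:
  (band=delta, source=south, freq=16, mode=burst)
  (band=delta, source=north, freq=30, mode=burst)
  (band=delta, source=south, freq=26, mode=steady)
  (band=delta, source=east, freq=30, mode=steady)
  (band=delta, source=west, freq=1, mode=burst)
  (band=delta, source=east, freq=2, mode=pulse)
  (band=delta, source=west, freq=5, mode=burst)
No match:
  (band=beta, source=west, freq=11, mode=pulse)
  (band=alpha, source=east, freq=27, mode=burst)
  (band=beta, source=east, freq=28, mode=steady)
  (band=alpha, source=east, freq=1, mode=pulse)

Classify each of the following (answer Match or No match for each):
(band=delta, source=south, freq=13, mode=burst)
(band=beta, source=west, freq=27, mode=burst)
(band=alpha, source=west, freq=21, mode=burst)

All 'Match' examples share one property — band is delta — and every 'No match' example lacks it.
(band=delta, source=south, freq=13, mode=burst) — band is delta, hence Match.
(band=beta, source=west, freq=27, mode=burst) — band is beta, hence No match.
(band=alpha, source=west, freq=21, mode=burst) — band is alpha, hence No match.

Match, No match, No match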